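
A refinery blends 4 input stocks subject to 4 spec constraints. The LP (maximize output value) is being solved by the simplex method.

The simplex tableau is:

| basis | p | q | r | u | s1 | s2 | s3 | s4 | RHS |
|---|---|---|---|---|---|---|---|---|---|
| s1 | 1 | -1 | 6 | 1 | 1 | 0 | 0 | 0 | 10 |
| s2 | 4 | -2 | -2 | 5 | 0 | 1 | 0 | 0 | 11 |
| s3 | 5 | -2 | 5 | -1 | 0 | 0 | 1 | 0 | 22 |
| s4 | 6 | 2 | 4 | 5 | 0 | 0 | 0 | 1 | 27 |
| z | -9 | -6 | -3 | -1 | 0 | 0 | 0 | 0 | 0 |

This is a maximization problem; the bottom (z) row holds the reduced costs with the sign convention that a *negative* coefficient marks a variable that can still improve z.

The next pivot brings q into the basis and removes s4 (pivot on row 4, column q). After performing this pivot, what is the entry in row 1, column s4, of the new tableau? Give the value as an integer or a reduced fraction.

Pivot element is row 4, column q: 2.
Normalize row 4: new (row 4, s4) = 1/2 = 1/2.
row 1 ← row 1 − (-1)·(new row 4): 0 − (-1)·(1/2) = 1/2.

1/2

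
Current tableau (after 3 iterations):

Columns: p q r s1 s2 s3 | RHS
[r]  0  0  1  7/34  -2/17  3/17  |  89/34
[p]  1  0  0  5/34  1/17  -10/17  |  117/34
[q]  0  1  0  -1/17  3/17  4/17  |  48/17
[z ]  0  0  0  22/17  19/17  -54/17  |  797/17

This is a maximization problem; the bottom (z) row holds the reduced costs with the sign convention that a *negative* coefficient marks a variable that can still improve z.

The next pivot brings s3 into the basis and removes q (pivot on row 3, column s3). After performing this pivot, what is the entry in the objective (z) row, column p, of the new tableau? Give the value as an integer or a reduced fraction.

0

Pivot element is row 3, column s3: 4/17.
Normalize row 3: new (row 3, p) = 0/(4/17) = 0.
z-row ← z-row − (-54/17)·(new row 3): 0 − (-54/17)·0 = 0.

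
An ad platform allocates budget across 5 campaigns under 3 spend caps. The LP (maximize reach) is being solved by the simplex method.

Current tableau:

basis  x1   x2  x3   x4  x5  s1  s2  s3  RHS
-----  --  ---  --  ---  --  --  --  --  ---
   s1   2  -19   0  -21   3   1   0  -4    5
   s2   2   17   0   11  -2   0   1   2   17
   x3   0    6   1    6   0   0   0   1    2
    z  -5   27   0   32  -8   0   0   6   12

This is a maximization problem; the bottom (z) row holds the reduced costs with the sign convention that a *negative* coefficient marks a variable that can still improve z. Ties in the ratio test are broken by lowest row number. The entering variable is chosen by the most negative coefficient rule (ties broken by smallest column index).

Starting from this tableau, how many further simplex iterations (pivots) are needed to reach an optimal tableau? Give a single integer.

3

pivot: x5 in, s1 out → z = 76/3
pivot: x4 in, x3 out → z = 100/3
pivot: s3 in, x4 out → z = 104/3
No improving column remains; optimal.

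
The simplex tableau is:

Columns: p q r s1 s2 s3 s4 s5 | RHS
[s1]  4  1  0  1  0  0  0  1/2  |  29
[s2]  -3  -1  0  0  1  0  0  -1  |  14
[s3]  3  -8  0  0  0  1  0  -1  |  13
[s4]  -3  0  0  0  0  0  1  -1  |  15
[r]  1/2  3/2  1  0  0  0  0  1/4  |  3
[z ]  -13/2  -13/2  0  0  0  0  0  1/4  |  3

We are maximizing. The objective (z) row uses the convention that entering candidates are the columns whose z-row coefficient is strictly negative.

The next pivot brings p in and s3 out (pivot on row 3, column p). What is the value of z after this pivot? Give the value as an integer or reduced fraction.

Minimum ratio for p: 13/3 = 13/3.
z changes by −(z-row coeff of p)·ratio = −(-13/2)·(13/3) = 169/6.
New z = 3 + (169/6) = 187/6.

187/6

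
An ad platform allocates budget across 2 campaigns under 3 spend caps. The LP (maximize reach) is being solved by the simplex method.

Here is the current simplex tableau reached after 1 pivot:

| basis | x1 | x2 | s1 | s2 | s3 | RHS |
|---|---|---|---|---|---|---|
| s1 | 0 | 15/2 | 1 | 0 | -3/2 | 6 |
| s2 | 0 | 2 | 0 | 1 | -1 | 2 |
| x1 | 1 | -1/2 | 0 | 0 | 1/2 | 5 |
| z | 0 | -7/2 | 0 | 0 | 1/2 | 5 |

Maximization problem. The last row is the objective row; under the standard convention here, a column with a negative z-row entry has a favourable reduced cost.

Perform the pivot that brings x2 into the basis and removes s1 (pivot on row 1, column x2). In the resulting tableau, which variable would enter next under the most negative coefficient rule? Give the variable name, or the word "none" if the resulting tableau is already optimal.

s3

Pivot element 15/2. New z-row = old z-row − (-7/2)·(row 1/(15/2)).
Updated z-row coefficients: x1: 0, x2: 0, s1: 7/15, s2: 0, s3: -1/5.
The most negative is -1/5 in column s3, so s3 would enter next.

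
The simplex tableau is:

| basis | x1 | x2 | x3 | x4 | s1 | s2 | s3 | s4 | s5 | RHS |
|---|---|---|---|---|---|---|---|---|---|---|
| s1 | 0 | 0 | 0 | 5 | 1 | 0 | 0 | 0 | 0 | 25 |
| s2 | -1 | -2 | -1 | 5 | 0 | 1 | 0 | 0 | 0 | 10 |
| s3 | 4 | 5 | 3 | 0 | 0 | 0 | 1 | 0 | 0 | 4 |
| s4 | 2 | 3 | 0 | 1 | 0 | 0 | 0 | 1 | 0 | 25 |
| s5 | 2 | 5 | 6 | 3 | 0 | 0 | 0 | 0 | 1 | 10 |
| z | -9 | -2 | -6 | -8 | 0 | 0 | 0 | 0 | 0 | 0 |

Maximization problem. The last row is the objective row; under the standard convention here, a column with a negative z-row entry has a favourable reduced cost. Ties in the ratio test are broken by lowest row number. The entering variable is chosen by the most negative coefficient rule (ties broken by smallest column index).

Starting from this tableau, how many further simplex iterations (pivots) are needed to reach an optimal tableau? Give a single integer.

2

pivot: x1 in, s3 out → z = 9
pivot: x4 in, s2 out → z = 133/5
No improving column remains; optimal.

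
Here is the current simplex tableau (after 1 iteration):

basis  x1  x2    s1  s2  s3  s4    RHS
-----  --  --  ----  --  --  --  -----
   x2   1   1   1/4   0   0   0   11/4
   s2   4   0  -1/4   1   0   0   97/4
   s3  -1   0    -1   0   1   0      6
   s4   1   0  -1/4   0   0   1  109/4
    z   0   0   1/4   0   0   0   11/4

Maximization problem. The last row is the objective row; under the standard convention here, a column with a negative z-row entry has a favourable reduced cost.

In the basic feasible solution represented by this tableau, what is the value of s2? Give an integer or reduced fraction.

97/4

s2 is basic (row 2); its value is the RHS of that row: 97/4.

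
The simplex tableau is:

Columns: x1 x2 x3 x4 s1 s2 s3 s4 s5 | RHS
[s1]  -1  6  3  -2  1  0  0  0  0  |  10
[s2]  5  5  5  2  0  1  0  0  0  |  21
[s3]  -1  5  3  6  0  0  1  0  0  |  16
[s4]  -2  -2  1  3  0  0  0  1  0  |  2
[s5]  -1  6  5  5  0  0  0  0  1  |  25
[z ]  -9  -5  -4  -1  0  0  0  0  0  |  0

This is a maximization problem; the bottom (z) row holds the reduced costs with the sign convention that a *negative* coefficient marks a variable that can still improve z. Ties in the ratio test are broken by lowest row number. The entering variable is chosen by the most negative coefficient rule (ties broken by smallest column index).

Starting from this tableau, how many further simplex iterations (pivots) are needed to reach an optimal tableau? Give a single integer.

1

pivot: x1 in, s2 out → z = 189/5
No improving column remains; optimal.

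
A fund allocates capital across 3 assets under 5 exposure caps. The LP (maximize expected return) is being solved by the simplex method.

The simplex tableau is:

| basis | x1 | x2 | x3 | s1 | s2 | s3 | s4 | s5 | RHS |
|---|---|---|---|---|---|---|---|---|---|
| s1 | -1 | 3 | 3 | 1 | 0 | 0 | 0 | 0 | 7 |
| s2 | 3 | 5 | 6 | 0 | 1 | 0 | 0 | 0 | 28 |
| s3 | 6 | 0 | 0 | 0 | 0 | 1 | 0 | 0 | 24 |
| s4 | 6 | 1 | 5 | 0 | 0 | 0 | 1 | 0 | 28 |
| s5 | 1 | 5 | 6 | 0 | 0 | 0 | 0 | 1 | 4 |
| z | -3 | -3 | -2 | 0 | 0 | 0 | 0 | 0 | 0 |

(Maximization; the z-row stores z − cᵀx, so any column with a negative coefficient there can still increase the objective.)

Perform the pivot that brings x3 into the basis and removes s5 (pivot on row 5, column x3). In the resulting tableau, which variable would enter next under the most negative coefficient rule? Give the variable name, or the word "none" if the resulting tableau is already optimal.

Pivot element 6. New z-row = old z-row − (-2)·(row 5/6).
Updated z-row coefficients: x1: -8/3, x2: -4/3, x3: 0, s1: 0, s2: 0, s3: 0, s4: 0, s5: 1/3.
The most negative is -8/3 in column x1, so x1 would enter next.

x1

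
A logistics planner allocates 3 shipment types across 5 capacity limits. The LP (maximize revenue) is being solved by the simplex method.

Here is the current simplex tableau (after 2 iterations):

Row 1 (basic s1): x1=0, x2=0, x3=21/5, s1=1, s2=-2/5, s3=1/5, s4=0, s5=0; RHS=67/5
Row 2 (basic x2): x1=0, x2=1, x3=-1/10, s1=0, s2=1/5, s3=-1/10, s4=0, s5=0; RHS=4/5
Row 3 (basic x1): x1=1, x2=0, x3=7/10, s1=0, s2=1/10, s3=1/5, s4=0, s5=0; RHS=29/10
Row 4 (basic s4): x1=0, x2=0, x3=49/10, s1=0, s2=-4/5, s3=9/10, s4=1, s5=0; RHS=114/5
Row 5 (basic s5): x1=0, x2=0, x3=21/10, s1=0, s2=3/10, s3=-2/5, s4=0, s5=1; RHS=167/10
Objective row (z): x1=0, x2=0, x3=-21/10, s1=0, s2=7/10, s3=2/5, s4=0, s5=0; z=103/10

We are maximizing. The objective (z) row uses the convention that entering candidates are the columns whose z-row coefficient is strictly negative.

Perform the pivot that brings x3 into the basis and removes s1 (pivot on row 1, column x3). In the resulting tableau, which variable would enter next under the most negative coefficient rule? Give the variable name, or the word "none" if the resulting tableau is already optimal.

Pivot element 21/5. New z-row = old z-row − (-21/10)·(row 1/(21/5)).
Updated z-row coefficients: x1: 0, x2: 0, x3: 0, s1: 1/2, s2: 1/2, s3: 1/2, s4: 0, s5: 0.
No coefficient is strictly negative; the tableau after this pivot is optimal.

none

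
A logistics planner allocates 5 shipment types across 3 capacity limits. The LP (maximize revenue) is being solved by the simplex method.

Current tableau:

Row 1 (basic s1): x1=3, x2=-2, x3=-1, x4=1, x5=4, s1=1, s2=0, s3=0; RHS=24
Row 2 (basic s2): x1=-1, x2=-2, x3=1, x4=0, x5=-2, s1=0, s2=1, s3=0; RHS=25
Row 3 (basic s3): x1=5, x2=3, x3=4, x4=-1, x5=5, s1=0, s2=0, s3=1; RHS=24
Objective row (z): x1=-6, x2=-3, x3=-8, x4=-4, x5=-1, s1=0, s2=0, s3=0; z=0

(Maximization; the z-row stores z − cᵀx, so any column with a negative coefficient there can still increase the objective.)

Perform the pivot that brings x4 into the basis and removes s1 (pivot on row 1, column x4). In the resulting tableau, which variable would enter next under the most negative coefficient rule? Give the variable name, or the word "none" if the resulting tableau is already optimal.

Pivot element 1. New z-row = old z-row − (-4)·(row 1/1).
Updated z-row coefficients: x1: 6, x2: -11, x3: -12, x4: 0, x5: 15, s1: 4, s2: 0, s3: 0.
The most negative is -12 in column x3, so x3 would enter next.

x3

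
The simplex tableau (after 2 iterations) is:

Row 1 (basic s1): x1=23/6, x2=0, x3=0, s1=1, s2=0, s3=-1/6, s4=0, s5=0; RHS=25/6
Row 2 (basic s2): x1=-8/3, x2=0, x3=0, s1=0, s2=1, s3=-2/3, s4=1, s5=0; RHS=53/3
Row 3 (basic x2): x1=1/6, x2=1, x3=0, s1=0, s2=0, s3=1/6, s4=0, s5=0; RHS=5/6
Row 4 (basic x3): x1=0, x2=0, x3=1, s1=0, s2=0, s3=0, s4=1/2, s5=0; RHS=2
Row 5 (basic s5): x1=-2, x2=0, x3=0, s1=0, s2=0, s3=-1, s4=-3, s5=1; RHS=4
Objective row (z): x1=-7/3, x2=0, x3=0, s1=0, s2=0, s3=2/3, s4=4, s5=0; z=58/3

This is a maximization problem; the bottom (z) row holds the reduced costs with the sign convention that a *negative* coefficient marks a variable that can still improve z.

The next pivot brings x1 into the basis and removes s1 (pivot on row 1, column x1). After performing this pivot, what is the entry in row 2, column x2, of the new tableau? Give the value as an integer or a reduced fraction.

0

Pivot element is row 1, column x1: 23/6.
Normalize row 1: new (row 1, x2) = 0/(23/6) = 0.
row 2 ← row 2 − (-8/3)·(new row 1): 0 − (-8/3)·0 = 0.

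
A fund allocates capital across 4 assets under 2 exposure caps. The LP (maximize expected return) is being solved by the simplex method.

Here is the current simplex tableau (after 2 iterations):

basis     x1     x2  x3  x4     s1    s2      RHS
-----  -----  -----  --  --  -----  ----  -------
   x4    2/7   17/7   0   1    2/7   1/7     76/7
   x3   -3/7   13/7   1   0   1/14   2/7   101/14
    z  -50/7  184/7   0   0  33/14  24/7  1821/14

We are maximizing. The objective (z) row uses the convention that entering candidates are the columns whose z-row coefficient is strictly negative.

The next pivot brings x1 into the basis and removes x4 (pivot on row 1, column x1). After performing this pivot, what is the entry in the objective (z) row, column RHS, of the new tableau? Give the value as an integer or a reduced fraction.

803/2

Pivot element is row 1, column x1: 2/7.
Normalize row 1: new (row 1, RHS) = (76/7)/(2/7) = 38.
z-row ← z-row − (-50/7)·(new row 1): 1821/14 − (-50/7)·38 = 803/2.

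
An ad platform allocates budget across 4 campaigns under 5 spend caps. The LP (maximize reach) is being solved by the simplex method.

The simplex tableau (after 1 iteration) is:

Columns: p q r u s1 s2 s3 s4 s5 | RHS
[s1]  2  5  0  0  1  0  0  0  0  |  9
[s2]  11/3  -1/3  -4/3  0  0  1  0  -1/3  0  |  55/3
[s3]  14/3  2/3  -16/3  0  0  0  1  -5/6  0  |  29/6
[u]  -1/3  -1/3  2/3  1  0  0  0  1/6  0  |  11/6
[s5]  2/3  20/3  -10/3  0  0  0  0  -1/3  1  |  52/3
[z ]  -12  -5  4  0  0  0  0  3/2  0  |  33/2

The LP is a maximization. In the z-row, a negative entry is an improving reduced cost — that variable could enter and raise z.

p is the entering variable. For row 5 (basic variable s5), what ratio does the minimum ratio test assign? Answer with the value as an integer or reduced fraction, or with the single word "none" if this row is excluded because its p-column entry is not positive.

26

Ratio = RHS / (p entry) = (52/3) / (2/3) = 26.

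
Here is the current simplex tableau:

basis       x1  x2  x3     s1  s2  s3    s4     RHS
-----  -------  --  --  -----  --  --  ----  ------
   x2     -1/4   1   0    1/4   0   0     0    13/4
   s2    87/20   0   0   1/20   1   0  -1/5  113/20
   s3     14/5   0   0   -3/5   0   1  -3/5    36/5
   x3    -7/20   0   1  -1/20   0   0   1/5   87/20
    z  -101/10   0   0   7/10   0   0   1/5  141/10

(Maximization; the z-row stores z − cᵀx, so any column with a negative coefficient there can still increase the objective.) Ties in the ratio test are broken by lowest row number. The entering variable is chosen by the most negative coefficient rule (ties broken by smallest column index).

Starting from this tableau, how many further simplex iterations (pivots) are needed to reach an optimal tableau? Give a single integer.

pivot: x1 in, s2 out → z = 2368/87
pivot: s4 in, x3 out → z = 273/8
No improving column remains; optimal.

2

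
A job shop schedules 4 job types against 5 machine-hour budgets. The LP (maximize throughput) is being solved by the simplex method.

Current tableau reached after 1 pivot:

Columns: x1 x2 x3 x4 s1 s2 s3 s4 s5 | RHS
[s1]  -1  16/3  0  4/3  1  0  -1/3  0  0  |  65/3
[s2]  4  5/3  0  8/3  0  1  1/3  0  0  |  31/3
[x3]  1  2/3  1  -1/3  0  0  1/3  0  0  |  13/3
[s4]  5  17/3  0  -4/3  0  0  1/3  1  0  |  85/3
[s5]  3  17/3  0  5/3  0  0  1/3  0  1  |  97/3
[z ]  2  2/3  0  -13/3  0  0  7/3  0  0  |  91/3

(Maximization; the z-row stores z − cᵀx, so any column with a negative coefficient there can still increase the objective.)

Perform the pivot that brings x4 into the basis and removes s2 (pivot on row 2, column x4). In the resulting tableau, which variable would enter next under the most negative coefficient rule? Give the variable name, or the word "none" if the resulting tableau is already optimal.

Pivot element 8/3. New z-row = old z-row − (-13/3)·(row 2/(8/3)).
Updated z-row coefficients: x1: 17/2, x2: 27/8, x3: 0, x4: 0, s1: 0, s2: 13/8, s3: 23/8, s4: 0, s5: 0.
No coefficient is strictly negative; the tableau after this pivot is optimal.

none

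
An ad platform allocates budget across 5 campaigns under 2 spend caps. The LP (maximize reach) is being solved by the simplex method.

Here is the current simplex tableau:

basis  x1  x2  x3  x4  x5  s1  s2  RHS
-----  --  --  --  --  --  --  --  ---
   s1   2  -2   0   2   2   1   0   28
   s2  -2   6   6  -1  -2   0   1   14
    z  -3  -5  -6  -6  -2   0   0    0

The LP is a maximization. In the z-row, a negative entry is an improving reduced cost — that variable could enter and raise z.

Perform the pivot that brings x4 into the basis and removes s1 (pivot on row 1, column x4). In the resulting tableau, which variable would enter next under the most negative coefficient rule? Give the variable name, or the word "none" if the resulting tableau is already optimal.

x2

Pivot element 2. New z-row = old z-row − (-6)·(row 1/2).
Updated z-row coefficients: x1: 3, x2: -11, x3: -6, x4: 0, x5: 4, s1: 3, s2: 0.
The most negative is -11 in column x2, so x2 would enter next.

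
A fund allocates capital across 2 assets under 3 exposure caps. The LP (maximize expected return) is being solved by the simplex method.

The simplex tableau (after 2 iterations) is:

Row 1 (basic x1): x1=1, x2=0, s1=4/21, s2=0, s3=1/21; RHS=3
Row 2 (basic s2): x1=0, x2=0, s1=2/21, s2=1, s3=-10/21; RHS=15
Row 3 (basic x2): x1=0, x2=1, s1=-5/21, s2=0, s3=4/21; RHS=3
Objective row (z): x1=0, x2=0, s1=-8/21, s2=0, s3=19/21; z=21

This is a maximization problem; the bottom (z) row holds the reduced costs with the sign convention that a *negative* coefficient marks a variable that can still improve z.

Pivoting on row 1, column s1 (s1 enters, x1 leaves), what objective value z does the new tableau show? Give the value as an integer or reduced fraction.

27

Minimum ratio for s1: 3/(4/21) = 63/4.
z changes by −(z-row coeff of s1)·ratio = −(-8/21)·(63/4) = 6.
New z = 21 + 6 = 27.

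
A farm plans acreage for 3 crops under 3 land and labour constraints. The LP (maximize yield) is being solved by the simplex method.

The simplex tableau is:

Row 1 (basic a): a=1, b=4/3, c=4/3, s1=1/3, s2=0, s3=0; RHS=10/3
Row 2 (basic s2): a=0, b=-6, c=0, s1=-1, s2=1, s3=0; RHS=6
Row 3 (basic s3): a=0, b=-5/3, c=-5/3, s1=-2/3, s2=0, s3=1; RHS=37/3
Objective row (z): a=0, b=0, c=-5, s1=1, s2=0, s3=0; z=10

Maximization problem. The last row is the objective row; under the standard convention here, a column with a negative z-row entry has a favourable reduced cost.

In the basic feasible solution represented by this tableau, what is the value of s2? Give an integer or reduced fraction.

s2 is basic (row 2); its value is the RHS of that row: 6.

6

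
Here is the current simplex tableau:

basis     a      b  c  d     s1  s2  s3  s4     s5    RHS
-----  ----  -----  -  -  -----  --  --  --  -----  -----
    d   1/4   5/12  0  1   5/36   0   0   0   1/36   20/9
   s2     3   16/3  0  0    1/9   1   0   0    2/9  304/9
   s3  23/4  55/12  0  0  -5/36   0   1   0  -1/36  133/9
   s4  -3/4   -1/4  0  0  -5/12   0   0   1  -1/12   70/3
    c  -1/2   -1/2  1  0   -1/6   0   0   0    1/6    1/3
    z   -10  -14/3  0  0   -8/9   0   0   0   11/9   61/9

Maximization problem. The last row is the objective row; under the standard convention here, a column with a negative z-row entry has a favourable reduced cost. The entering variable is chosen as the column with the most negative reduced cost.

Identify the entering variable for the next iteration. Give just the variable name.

Objective-row coefficients: a: -10, b: -14/3, c: 0, d: 0, s1: -8/9, s2: 0, s3: 0, s4: 0, s5: 11/9.
The most negative is -10 in column a, so a enters.

a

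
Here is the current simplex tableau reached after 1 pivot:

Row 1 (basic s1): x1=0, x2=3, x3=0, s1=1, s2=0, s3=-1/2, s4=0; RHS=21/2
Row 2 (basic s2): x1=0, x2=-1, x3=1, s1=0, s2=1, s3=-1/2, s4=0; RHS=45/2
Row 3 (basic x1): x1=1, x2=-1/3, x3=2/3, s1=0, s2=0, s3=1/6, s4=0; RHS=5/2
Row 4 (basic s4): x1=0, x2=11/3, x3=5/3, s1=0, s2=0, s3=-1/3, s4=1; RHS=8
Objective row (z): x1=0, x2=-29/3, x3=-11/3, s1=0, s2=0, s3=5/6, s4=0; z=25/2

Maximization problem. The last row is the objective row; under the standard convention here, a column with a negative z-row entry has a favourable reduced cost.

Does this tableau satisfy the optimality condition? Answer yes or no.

no

Column x2 has objective-row coefficient -29/3, which is negative; an improving pivot exists, so not yet optimal.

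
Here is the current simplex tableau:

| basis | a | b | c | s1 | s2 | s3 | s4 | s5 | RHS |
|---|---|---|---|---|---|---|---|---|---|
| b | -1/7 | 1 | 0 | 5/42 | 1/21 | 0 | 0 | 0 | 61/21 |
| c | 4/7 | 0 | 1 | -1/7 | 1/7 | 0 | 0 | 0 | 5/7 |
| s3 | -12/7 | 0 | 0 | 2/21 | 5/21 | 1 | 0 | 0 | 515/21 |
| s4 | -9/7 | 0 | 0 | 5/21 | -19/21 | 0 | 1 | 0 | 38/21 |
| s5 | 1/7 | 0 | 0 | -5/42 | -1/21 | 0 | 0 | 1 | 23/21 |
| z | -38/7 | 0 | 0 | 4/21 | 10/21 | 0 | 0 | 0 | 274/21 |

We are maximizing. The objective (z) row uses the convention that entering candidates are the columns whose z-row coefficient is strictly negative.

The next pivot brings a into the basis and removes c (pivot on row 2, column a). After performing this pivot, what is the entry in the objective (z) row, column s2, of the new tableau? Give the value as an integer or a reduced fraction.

Pivot element is row 2, column a: 4/7.
Normalize row 2: new (row 2, s2) = (1/7)/(4/7) = 1/4.
z-row ← z-row − (-38/7)·(new row 2): 10/21 − (-38/7)·(1/4) = 11/6.

11/6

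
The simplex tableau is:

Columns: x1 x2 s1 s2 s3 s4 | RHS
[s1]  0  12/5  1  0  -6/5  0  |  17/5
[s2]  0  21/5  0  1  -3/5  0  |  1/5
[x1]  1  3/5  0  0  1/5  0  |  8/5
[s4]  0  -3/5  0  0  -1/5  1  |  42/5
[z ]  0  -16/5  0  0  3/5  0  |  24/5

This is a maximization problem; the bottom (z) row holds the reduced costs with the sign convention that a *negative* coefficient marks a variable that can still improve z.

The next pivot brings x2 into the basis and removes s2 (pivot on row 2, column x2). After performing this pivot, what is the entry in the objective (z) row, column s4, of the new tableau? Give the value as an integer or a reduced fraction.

0

Pivot element is row 2, column x2: 21/5.
Normalize row 2: new (row 2, s4) = 0/(21/5) = 0.
z-row ← z-row − (-16/5)·(new row 2): 0 − (-16/5)·0 = 0.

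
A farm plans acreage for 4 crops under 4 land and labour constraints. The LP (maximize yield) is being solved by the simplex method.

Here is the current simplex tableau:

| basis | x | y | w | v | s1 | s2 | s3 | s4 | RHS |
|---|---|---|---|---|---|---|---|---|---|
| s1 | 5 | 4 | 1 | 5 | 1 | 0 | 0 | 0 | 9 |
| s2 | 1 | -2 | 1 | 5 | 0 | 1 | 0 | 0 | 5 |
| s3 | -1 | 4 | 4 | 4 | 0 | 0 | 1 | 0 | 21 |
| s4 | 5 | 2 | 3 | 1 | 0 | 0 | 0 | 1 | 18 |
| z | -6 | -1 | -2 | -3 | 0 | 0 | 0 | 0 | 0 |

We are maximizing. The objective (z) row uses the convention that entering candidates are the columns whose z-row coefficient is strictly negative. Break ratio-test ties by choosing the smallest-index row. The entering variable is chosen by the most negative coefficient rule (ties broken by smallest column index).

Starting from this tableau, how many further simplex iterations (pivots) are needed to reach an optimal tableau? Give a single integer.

pivot: x in, s1 out → z = 54/5
pivot: w in, s2 out → z = 14
No improving column remains; optimal.

2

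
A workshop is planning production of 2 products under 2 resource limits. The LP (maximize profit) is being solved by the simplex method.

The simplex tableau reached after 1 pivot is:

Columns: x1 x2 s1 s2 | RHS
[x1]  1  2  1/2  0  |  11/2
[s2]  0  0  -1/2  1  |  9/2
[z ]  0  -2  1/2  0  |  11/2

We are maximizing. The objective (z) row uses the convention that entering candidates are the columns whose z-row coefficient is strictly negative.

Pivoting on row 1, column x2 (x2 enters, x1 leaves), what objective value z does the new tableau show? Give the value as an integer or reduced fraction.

Minimum ratio for x2: (11/2)/2 = 11/4.
z changes by −(z-row coeff of x2)·ratio = −(-2)·(11/4) = 11/2.
New z = 11/2 + (11/2) = 11.

11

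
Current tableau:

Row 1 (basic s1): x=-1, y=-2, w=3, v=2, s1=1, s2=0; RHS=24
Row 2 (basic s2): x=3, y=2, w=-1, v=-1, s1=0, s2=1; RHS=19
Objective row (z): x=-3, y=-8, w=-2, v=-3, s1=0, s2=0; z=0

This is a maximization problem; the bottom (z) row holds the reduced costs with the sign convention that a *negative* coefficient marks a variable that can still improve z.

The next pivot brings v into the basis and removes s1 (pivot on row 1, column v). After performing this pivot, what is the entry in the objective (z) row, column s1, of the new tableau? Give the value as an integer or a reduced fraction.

Pivot element is row 1, column v: 2.
Normalize row 1: new (row 1, s1) = 1/2 = 1/2.
z-row ← z-row − (-3)·(new row 1): 0 − (-3)·(1/2) = 3/2.

3/2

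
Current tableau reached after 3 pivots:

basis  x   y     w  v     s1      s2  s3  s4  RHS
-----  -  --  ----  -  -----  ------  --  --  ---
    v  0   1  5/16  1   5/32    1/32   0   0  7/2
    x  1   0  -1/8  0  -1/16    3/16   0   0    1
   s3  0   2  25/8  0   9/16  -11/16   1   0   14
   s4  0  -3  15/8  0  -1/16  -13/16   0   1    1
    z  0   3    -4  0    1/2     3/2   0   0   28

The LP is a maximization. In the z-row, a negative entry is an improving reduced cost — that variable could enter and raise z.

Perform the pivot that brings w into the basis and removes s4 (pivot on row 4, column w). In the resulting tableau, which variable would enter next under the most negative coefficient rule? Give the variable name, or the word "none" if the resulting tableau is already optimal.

y

Pivot element 15/8. New z-row = old z-row − (-4)·(row 4/(15/8)).
Updated z-row coefficients: x: 0, y: -17/5, w: 0, v: 0, s1: 11/30, s2: -7/30, s3: 0, s4: 32/15.
The most negative is -17/5 in column y, so y would enter next.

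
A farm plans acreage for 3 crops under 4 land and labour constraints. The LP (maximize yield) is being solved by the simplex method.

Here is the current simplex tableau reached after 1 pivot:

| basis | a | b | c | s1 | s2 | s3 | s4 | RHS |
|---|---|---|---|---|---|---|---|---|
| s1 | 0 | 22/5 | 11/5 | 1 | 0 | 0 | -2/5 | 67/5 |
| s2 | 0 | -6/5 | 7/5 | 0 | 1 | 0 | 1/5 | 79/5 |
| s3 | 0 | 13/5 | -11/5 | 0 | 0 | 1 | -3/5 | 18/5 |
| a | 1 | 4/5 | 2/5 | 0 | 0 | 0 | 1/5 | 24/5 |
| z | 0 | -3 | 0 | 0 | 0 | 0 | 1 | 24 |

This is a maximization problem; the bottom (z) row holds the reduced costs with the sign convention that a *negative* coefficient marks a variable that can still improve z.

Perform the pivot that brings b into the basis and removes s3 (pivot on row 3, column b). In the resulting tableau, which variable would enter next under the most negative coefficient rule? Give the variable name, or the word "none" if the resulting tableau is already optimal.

c

Pivot element 13/5. New z-row = old z-row − (-3)·(row 3/(13/5)).
Updated z-row coefficients: a: 0, b: 0, c: -33/13, s1: 0, s2: 0, s3: 15/13, s4: 4/13.
The most negative is -33/13 in column c, so c would enter next.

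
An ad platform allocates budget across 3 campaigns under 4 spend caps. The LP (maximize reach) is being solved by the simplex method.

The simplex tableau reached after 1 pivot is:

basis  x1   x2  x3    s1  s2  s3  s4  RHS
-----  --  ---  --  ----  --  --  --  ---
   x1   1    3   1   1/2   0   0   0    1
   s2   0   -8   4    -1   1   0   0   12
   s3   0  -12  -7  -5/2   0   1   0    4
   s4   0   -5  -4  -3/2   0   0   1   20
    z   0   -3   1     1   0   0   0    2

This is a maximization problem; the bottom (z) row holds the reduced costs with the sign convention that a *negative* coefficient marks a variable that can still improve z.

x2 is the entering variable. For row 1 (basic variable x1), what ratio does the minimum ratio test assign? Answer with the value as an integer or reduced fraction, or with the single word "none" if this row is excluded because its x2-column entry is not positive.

1/3

Ratio = RHS / (x2 entry) = 1 / 3 = 1/3.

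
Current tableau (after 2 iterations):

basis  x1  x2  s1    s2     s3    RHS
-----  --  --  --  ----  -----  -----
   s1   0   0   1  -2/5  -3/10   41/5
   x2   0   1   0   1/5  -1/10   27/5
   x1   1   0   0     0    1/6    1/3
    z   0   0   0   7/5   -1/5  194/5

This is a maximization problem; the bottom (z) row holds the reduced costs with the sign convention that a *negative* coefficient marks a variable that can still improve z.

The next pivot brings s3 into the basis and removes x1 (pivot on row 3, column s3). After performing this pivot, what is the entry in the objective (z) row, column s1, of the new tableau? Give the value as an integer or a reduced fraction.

0

Pivot element is row 3, column s3: 1/6.
Normalize row 3: new (row 3, s1) = 0/(1/6) = 0.
z-row ← z-row − (-1/5)·(new row 3): 0 − (-1/5)·0 = 0.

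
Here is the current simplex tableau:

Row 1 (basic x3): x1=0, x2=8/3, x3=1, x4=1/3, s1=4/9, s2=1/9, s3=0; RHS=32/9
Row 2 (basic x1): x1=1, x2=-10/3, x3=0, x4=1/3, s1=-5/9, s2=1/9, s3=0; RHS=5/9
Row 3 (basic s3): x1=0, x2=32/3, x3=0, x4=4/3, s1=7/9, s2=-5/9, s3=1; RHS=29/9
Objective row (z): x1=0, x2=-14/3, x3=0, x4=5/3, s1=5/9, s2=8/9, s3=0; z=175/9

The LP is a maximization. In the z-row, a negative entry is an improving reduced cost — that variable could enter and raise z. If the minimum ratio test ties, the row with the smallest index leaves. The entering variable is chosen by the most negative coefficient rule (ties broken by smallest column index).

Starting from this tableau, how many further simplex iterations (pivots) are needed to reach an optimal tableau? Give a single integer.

1

pivot: x2 in, s3 out → z = 1001/48
No improving column remains; optimal.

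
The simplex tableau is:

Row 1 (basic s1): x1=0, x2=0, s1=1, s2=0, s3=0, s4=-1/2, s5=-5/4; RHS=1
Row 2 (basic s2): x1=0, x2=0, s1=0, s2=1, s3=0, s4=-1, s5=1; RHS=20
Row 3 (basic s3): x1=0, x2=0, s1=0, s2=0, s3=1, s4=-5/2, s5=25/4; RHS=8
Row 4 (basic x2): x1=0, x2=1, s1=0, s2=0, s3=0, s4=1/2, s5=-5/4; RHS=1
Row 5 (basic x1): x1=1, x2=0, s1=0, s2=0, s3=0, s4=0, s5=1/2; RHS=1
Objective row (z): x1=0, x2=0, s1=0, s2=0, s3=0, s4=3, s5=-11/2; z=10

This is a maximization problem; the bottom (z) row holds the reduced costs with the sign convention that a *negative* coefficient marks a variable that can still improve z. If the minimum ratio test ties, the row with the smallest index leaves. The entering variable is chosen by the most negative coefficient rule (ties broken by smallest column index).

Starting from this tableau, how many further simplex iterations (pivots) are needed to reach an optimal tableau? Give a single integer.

pivot: s5 in, s3 out → z = 426/25
No improving column remains; optimal.

1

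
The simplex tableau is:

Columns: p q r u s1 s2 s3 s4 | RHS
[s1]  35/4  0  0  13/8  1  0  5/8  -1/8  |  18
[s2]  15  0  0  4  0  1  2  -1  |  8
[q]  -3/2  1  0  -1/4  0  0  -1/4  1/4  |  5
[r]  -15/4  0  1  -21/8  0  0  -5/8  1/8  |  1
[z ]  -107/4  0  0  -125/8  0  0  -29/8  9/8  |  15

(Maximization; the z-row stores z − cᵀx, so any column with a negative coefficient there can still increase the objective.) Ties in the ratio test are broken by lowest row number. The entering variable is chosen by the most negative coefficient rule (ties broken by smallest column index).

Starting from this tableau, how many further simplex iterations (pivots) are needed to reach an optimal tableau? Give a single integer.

pivot: p in, s2 out → z = 439/15
pivot: u in, p out → z = 185/4
pivot: s4 in, q out → z = 767/6
No improving column remains; optimal.

3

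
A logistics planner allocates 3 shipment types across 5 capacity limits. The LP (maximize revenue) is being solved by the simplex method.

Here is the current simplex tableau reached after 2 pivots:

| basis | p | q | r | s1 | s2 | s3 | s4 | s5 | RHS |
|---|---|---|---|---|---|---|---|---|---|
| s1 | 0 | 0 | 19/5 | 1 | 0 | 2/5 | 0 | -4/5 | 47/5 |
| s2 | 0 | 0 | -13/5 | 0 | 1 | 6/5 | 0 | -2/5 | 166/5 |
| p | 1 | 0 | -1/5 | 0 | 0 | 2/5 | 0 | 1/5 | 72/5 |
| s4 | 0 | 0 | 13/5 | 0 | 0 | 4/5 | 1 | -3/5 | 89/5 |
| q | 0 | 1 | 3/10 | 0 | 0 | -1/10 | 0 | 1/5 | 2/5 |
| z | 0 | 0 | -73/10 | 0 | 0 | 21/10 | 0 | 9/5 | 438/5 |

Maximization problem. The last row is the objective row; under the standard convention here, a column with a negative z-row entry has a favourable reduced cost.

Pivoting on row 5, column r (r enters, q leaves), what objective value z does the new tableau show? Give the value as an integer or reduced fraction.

Minimum ratio for r: (2/5)/(3/10) = 4/3.
z changes by −(z-row coeff of r)·ratio = −(-73/10)·(4/3) = 146/15.
New z = 438/5 + (146/15) = 292/3.

292/3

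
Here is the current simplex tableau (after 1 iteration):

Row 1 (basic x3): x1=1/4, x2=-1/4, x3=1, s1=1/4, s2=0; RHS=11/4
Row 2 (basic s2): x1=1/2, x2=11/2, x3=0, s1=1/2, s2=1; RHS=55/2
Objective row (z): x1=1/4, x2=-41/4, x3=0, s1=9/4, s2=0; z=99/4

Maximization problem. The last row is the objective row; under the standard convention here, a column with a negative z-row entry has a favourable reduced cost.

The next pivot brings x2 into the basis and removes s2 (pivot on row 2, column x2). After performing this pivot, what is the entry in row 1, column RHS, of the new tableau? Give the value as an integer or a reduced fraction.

Pivot element is row 2, column x2: 11/2.
Normalize row 2: new (row 2, RHS) = (55/2)/(11/2) = 5.
row 1 ← row 1 − (-1/4)·(new row 2): 11/4 − (-1/4)·5 = 4.

4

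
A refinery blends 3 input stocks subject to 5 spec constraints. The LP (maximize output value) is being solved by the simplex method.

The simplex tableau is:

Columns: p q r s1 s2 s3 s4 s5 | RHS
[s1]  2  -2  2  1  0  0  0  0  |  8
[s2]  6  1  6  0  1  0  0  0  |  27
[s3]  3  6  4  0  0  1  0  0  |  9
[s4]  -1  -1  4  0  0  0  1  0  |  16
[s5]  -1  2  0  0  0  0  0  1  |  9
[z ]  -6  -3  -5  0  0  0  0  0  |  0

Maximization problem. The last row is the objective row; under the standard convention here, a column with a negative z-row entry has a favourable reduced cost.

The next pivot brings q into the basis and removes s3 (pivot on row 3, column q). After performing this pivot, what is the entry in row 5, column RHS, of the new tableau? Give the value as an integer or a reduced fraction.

Pivot element is row 3, column q: 6.
Normalize row 3: new (row 3, RHS) = 9/6 = 3/2.
row 5 ← row 5 − 2·(new row 3): 9 − 2·(3/2) = 6.

6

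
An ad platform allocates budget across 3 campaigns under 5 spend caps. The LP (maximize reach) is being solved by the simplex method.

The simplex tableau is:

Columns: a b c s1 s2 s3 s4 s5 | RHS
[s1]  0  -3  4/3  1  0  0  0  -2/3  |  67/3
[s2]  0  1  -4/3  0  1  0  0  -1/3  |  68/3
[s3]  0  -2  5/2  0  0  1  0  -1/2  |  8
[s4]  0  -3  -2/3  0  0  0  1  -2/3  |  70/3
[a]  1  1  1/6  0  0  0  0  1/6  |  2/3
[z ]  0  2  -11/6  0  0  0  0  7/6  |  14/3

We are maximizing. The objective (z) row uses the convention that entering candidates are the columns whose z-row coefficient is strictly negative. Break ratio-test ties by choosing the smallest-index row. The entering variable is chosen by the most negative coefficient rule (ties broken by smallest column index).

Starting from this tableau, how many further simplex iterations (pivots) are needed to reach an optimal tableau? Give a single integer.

1

pivot: c in, s3 out → z = 158/15
No improving column remains; optimal.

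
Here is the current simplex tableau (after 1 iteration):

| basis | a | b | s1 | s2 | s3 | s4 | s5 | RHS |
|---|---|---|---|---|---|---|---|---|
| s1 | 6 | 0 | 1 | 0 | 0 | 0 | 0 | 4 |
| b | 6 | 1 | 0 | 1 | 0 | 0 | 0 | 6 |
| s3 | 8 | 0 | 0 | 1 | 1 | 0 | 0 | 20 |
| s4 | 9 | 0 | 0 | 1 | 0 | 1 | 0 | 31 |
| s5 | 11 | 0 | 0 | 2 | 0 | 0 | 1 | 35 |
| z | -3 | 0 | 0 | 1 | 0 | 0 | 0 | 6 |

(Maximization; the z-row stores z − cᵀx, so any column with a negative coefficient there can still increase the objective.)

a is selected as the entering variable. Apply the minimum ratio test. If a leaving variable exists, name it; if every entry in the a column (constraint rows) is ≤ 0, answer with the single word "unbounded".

s1

Ratios: row 1 (s1): 4/6 = 2/3; row 2 (b): 6/6 = 1; row 3 (s3): 20/8 = 5/2; row 4 (s4): 31/9 = 31/9; row 5 (s5): 35/11 = 35/11.
Minimum ratio is in the s1 row, so s1 leaves.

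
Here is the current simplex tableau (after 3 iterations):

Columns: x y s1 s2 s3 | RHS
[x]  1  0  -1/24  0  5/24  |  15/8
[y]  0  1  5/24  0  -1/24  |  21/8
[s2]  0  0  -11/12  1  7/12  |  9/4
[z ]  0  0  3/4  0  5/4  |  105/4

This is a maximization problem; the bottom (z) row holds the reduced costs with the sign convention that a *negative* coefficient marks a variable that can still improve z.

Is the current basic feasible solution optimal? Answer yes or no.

yes

No objective-row coefficient is strictly negative, so no entering variable exists; the tableau is optimal.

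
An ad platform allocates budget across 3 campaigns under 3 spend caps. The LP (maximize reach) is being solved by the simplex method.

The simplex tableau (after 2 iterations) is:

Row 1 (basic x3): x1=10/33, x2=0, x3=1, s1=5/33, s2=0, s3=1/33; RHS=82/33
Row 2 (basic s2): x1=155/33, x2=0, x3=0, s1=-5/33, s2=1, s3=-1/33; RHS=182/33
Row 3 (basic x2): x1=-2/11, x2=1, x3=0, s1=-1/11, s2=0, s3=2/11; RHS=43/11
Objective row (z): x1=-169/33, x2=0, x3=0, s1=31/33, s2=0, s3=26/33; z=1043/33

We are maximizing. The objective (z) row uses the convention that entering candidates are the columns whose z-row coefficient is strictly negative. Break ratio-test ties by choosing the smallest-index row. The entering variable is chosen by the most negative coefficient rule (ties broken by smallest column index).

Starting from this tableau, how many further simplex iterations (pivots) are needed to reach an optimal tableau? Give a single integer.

pivot: x1 in, s2 out → z = 5831/155
No improving column remains; optimal.

1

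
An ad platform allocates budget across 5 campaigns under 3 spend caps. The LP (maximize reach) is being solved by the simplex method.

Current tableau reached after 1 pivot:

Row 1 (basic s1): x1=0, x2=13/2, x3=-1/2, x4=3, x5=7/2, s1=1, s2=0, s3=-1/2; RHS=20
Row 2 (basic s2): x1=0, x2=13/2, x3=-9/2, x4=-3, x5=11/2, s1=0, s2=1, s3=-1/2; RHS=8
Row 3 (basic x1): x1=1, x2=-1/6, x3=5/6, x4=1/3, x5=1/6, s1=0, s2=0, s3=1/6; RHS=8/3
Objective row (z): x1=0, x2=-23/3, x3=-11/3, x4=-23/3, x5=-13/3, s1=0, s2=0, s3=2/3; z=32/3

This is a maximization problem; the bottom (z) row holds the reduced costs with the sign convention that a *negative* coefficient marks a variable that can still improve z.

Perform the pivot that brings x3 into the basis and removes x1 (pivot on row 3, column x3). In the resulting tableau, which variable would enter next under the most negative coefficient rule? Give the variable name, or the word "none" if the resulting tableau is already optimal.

Pivot element 5/6. New z-row = old z-row − (-11/3)·(row 3/(5/6)).
Updated z-row coefficients: x1: 22/5, x2: -42/5, x3: 0, x4: -31/5, x5: -18/5, s1: 0, s2: 0, s3: 7/5.
The most negative is -42/5 in column x2, so x2 would enter next.

x2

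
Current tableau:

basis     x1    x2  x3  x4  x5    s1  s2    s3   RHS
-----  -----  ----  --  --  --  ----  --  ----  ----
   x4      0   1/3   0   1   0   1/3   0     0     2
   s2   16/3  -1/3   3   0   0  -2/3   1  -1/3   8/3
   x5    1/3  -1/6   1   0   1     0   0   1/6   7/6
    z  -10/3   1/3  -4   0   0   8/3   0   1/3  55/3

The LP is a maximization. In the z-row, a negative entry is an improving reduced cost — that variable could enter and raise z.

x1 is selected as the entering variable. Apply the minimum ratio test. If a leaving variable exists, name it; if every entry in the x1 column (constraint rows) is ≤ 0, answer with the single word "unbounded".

s2

Ratios: row 1 (x4): entry 0 ≤ 0, skip; row 2 (s2): (8/3)/(16/3) = 1/2; row 3 (x5): (7/6)/(1/3) = 7/2.
Minimum ratio is in the s2 row, so s2 leaves.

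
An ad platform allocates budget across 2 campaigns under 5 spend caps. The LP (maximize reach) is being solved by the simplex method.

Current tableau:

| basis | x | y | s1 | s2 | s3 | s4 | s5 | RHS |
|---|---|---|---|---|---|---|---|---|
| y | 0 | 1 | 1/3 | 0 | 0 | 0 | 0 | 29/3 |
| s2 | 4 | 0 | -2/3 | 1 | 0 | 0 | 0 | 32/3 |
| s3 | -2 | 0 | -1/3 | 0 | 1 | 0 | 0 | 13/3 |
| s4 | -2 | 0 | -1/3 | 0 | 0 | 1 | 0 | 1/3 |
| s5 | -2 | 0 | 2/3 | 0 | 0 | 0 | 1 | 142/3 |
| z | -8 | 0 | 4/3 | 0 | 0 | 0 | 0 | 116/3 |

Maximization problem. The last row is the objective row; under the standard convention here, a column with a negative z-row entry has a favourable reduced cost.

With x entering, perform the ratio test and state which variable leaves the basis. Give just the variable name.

s2

Ratios: row 1 (y): entry 0 ≤ 0, skip; row 2 (s2): (32/3)/4 = 8/3; row 3 (s3): entry -2 ≤ 0, skip; row 4 (s4): entry -2 ≤ 0, skip; row 5 (s5): entry -2 ≤ 0, skip.
Minimum ratio 8/3 is in the s2 row, so s2 leaves.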